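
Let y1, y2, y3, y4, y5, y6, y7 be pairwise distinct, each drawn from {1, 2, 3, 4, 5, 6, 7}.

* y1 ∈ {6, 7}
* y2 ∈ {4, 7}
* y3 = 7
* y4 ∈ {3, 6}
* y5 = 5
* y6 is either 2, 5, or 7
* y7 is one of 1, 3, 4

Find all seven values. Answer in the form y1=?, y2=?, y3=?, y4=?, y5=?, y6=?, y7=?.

y1=6, y2=4, y3=7, y4=3, y5=5, y6=2, y7=1

y3 has just one choice, so y3 = 7. Remove 7 from y1, y2, y6.
y5 has just one choice, so y5 = 5. Eliminate 5 elsewhere: y6.
That leaves y6 = 2.
y1's domain is down to {6}, so y1 = 6. Strike 6 from y4.
y2's domain is down to {4}, so y2 = 4. Strike 4 from y7.
y4 must be 3 (only option left). Strike 3 from y7.
y7 must be 1 (only option left).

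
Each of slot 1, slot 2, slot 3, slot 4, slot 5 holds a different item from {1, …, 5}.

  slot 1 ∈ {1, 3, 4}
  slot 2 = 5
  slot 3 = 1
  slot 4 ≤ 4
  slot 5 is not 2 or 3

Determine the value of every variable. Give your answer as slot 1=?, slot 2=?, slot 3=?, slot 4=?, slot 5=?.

slot 1=3, slot 2=5, slot 3=1, slot 4=2, slot 5=4

slot 2's domain is down to {5}, so slot 2 = 5. Remove 5 from slot 5.
slot 3's domain is down to {1}, so slot 3 = 1. Remove 1 from slot 1, slot 4, slot 5.
slot 5 has just one choice, so slot 5 = 4. Eliminate 4 elsewhere: slot 1, slot 4.
slot 1's domain is down to {3}, so slot 1 = 3. Eliminate 3 elsewhere: slot 4.
slot 4 has just one choice, so slot 4 = 2.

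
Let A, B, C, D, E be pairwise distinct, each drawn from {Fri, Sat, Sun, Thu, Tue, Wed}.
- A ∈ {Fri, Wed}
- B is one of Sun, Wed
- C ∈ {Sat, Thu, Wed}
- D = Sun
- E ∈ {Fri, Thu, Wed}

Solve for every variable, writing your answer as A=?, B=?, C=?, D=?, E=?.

D's domain is down to {Sun}, so D = Sun. Remove Sun from B.
That leaves B = Wed. Strike Wed from A, C, E.
A's domain is down to {Fri}, so A = Fri. So E can't be Fri.
E has just one choice, so E = Thu. Eliminate Thu elsewhere: C.
That leaves C = Sat.

A=Fri, B=Wed, C=Sat, D=Sun, E=Thu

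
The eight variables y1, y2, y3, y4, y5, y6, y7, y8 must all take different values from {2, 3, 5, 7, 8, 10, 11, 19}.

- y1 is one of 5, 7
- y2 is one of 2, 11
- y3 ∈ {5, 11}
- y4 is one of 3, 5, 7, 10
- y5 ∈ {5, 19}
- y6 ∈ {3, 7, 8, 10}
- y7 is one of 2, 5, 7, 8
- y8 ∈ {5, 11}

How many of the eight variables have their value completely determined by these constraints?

Among the 8 variables, 19 fits only y5 (and all 8 values in {2, 3, 5, 7, 8, 10, 11, 19} must be used), so y5 = 19.
The 2 variables y3 and y8 are confined to {5, 11}, which locks those values in; drop them from y1, y2, y4, y7.
That leaves y1 = 7. Remove 7 from y4, y6, y7.
y2 has just one choice, so y2 = 2. So y7 can't be 2.
y7 has just one choice, so y7 = 8. Strike 8 from y6.
Determined: y1=7, y2=2, y5=19, y7=8. The other variables each still have more than one consistent value. That makes 4.

4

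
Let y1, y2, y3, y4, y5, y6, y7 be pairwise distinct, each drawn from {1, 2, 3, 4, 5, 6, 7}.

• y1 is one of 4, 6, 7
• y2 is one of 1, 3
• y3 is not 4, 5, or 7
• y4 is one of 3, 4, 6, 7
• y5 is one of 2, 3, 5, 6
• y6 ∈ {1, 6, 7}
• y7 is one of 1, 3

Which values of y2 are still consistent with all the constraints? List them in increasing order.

The 7 variables together cover exactly {1, 2, 3, 4, 5, 6, 7} — 7 values for 7 variables — and 5 appears only in y5's list, so y5 = 5.
Among the 6 still-open variables, 2 fits only y3 (and all 6 values in {1, 2, 3, 4, 6, 7} must be used), so y3 = 2.
y2 and y7 between them cover only {1, 3} — a naked pair. Remove those values from y4, y6.
No further eliminations apply; y2 can still be any of 1, 3.

1, 3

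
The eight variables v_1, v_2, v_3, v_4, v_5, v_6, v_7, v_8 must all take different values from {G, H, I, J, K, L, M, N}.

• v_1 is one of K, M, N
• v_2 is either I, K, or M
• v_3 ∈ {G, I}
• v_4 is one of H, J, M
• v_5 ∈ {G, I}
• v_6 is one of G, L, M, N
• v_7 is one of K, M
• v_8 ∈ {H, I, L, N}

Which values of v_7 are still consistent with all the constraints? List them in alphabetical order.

K, M

Among the 8 variables, J fits only v_4 (and all 8 values in {G, H, I, J, K, L, M, N} must be used), so v_4 = J.
Among the 7 still-open variables, H fits only v_8 (and all 7 values in {G, H, I, K, L, M, N} must be used), so v_8 = H.
The 6 still-open variables together cover exactly {G, I, K, L, M, N} — 6 values for 6 variables — and L appears only in v_6's list, so v_6 = L.
The 5 still-open variables draw from only 5 values {G, I, K, M, N}, so each is used; only v_1 can be N, hence v_1 = N.
v_3 and v_5 between them cover only {G, I} — a naked pair. Remove those values from v_2.
No further eliminations apply; v_7 can still be any of K, M.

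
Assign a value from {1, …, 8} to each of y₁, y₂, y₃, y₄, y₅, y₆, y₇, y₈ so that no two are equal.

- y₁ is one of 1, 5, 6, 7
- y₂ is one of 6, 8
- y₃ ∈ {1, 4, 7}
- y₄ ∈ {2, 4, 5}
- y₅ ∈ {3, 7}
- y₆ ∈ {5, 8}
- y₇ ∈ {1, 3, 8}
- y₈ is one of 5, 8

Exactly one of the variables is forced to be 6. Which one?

y₂

The 8 variables draw from only 8 values {1, 2, 3, 4, 5, 6, 7, 8}, so each is used; only y₄ can be 2, hence y₄ = 2.
The 7 still-open variables draw from only 7 values {1, 3, 4, 5, 6, 7, 8}, so each is used; only y₃ can be 4, hence y₃ = 4.
y₆ and y₈ share exactly the 2 values {5, 8}; by pigeonhole those values go to them, so strike 5, 8 from y₁, y₂, y₇.
So 6 goes to y₂.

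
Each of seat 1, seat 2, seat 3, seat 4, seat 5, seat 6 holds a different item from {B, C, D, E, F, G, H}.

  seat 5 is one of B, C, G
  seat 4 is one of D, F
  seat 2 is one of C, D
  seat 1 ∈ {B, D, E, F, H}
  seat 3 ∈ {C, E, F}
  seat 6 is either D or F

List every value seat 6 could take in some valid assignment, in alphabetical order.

The 2 variables seat 4 and seat 6 are confined to {D, F}, which locks those values in; drop them from seat 1, seat 2, seat 3.
seat 2 has just one choice, so seat 2 = C. So seat 3, seat 5 can't be C.
That leaves seat 3 = E. Remove E from seat 1.
No further eliminations apply; seat 6 can still be any of D, F.

D, F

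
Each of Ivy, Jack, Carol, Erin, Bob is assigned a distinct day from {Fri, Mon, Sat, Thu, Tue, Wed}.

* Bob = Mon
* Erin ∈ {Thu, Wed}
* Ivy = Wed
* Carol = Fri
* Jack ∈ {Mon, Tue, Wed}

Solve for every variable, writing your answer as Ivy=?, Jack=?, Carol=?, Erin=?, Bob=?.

Ivy=Wed, Jack=Tue, Carol=Fri, Erin=Thu, Bob=Mon

Ivy's domain is down to {Wed}, so Ivy = Wed. Strike Wed from Jack, Erin.
That leaves Carol = Fri.
That leaves Erin = Thu.
Bob has just one choice, so Bob = Mon. Remove Mon from Jack.
Jack must be Tue (only option left).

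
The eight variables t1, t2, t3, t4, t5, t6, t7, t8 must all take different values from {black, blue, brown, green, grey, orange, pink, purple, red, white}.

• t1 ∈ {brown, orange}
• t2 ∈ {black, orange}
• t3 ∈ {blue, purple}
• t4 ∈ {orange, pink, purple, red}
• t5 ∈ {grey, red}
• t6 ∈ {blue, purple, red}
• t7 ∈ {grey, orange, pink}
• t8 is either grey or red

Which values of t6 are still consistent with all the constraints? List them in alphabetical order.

blue, purple

The 8 variables together cover exactly {black, blue, brown, grey, orange, pink, purple, red} — 8 values for 8 variables — and black appears only in t2's list, so t2 = black.
The 7 still-open variables together cover exactly {blue, brown, grey, orange, pink, purple, red} — 7 values for 7 variables — and brown appears only in t1's list, so t1 = brown.
t5 and t8 between them cover only {grey, red} — a naked pair. Remove those values from t4, t6, t7.
The 2 variables t3 and t6 are confined to {blue, purple}, which locks those values in; drop them from t4.
No further eliminations apply; t6 can still be any of blue, purple.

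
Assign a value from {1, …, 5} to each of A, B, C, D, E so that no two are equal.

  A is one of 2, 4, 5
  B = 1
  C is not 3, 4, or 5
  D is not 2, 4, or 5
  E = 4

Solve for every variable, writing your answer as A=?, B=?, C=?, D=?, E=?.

A=5, B=1, C=2, D=3, E=4

B has just one choice, so B = 1. Strike 1 from C, D.
That leaves C = 2. Strike 2 from A.
That leaves D = 3.
That leaves E = 4. Remove 4 from A.
A's domain is down to {5}, so A = 5.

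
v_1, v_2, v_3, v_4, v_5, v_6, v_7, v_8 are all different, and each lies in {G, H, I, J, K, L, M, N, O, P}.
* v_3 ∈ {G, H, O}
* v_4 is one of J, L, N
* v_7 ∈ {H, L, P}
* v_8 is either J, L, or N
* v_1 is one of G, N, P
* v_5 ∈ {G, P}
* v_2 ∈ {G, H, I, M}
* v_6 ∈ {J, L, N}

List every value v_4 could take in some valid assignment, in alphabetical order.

v_4, v_6, v_8 between them cover only {J, L, N} — a naked triple. Remove those values from v_1, v_7.
v_1 and v_5 between them cover only {G, P} — a naked pair. Remove those values from v_2, v_3, v_7.
That leaves v_7 = H. Strike H from v_2, v_3.
v_3's domain is down to {O}, so v_3 = O.
No further eliminations apply; v_4 can still be any of J, L, N.

J, L, N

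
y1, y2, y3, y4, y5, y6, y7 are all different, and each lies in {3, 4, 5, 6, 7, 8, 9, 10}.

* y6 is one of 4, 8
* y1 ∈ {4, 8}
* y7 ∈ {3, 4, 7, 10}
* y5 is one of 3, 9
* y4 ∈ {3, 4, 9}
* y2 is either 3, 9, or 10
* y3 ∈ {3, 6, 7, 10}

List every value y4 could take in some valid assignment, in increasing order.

The 7 variables draw from only 7 values {3, 4, 6, 7, 8, 9, 10}, so each is used; only y3 can be 6, hence y3 = 6.
Among the 6 still-open variables, 7 fits only y7 (and all 6 values in {3, 4, 7, 8, 9, 10} must be used), so y7 = 7.
The 5 still-open variables draw from only 5 values {3, 4, 8, 9, 10}, so each is used; only y2 can be 10, hence y2 = 10.
The 2 variables y1 and y6 are confined to {4, 8}, which locks those values in; drop them from y4.
No further eliminations apply; y4 can still be any of 3, 9.

3, 9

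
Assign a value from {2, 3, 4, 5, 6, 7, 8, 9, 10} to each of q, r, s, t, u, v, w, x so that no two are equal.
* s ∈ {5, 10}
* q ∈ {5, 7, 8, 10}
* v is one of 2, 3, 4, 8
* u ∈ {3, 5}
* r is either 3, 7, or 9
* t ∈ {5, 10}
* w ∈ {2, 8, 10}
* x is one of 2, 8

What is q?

7

Among the 8 variables, 4 fits only v (and all 8 values in {2, 3, 4, 5, 7, 8, 9, 10} must be used), so v = 4.
Among the 7 still-open variables, 9 fits only r (and all 7 values in {2, 3, 5, 7, 8, 9, 10} must be used), so r = 9.
The 6 still-open variables draw from only 6 values {2, 3, 5, 7, 8, 10}, so each is used; only u can be 3, hence u = 3.
The 5 still-open variables together cover exactly {2, 5, 7, 8, 10} — 5 values for 5 variables — and 7 appears only in q's list, so q = 7.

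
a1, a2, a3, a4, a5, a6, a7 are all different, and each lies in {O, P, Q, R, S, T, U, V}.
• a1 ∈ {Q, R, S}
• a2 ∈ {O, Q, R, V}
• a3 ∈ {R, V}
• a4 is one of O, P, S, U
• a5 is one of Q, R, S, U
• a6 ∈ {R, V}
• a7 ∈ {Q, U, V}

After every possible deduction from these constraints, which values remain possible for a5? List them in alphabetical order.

Among the 7 variables, P fits only a4 (and all 7 values in {O, P, Q, R, S, U, V} must be used), so a4 = P.
Among the 6 still-open variables, O fits only a2 (and all 6 values in {O, Q, R, S, U, V} must be used), so a2 = O.
a3 and a6 share exactly the 2 values {R, V}; by pigeonhole those values go to them, so strike R, V from a1, a5, a7.
No further eliminations apply; a5 can still be any of Q, S, U.

Q, S, U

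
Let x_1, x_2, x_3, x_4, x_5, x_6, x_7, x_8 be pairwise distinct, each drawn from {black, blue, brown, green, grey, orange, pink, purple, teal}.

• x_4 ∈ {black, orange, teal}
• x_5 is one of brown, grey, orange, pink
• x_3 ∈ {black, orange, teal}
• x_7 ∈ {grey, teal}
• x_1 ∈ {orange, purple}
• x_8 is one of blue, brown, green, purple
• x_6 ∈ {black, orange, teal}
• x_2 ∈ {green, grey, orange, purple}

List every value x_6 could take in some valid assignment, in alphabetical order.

x_3, x_4, x_6 share exactly the 3 values {black, orange, teal}; by pigeonhole those values go to them, so strike black, orange, teal from x_1, x_2, x_5, x_7.
x_1 has just one choice, so x_1 = purple. Strike purple from x_2, x_8.
x_7 must be grey (only option left). Strike grey from x_2, x_5.
x_2 has just one choice, so x_2 = green. Strike green from x_8.
No further eliminations apply; x_6 can still be any of black, orange, teal.

black, orange, teal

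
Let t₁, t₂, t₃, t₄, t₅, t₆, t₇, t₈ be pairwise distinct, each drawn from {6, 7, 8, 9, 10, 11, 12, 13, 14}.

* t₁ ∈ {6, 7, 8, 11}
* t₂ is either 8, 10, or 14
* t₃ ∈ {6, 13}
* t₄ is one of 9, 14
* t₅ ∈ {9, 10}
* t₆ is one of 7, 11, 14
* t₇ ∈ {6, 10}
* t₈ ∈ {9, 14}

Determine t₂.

8

The 8 variables draw from only 8 values {6, 7, 8, 9, 10, 11, 13, 14}, so each is used; only t₃ can be 13, hence t₃ = 13.
t₄ and t₈ share exactly the 2 values {9, 14}; by pigeonhole those values go to them, so strike 9, 14 from t₂, t₅, t₆.
t₅ has just one choice, so t₅ = 10. Strike 10 from t₂, t₇.
So t₂ = 8.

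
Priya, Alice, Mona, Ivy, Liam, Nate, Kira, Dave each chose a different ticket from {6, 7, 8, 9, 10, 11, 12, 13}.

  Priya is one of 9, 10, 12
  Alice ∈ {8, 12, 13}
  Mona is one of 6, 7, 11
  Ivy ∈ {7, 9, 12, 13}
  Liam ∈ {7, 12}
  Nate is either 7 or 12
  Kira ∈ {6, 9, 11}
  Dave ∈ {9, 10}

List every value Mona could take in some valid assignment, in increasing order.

The 8 variables together cover exactly {6, 7, 8, 9, 10, 11, 12, 13} — 8 values for 8 variables — and 8 appears only in Alice's list, so Alice = 8.
The 7 still-open variables together cover exactly {6, 7, 9, 10, 11, 12, 13} — 7 values for 7 variables — and 13 appears only in Ivy's list, so Ivy = 13.
Liam and Nate between them cover only {7, 12} — a naked pair. Remove those values from Priya, Mona.
Priya and Dave share exactly the 2 values {9, 10}; by pigeonhole those values go to them, so strike 9, 10 from Kira.
No further eliminations apply; Mona can still be any of 6, 11.

6, 11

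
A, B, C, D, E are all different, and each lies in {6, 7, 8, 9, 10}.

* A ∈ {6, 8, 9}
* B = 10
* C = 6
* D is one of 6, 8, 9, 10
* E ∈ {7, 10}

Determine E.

B has just one choice, so B = 10. So D, E can't be 10.
So E = 7.

7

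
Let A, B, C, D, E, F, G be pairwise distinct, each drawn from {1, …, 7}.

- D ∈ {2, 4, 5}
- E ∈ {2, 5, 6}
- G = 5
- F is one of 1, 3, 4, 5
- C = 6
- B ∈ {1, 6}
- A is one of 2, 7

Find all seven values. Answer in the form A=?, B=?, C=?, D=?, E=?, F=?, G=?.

C must be 6 (only option left). So B, E can't be 6.
G must be 5 (only option left). Eliminate 5 elsewhere: D, E, F.
That leaves B = 1. Strike 1 from F.
E must be 2 (only option left). Eliminate 2 elsewhere: A, D.
A has just one choice, so A = 7.
D has just one choice, so D = 4. Remove 4 from F.
F must be 3 (only option left).

A=7, B=1, C=6, D=4, E=2, F=3, G=5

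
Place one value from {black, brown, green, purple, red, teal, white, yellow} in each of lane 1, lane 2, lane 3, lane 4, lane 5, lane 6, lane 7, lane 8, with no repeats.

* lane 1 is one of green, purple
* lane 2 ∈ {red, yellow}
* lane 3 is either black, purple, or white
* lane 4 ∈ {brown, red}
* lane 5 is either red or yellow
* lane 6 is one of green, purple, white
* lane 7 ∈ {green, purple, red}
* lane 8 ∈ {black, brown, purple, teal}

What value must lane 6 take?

Among the 8 variables, teal fits only lane 8 (and all 8 values in {black, brown, green, purple, red, teal, white, yellow} must be used), so lane 8 = teal.
The 7 still-open variables draw from only 7 values {black, brown, green, purple, red, white, yellow}, so each is used; only lane 3 can be black, hence lane 3 = black.
Among the 6 still-open variables, brown fits only lane 4 (and all 6 values in {brown, green, purple, red, white, yellow} must be used), so lane 4 = brown.
The 5 still-open variables draw from only 5 values {green, purple, red, white, yellow}, so each is used; only lane 6 can be white, hence lane 6 = white.

white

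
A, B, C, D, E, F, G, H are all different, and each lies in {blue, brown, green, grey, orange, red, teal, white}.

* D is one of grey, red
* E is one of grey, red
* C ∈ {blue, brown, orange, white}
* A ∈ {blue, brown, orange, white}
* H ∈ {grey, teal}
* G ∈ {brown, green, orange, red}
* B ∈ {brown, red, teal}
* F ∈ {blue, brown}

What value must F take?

blue

Among the 8 variables, green fits only G (and all 8 values in {blue, brown, green, grey, orange, red, teal, white} must be used), so G = green.
The 2 variables D and E are confined to {grey, red}, which locks those values in; drop them from B, H.
H has just one choice, so H = teal. Strike teal from B.
B must be brown (only option left). Eliminate brown elsewhere: A, C, F.
So F = blue.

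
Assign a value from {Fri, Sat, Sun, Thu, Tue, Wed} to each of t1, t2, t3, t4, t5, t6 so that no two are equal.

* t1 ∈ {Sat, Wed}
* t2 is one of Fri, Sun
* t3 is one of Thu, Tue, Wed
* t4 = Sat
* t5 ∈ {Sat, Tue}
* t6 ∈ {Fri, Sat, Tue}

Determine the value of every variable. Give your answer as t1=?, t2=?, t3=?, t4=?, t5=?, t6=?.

t4's domain is down to {Sat}, so t4 = Sat. Remove Sat from t1, t5, t6.
t5 has just one choice, so t5 = Tue. Eliminate Tue elsewhere: t3, t6.
t6 has just one choice, so t6 = Fri. Remove Fri from t2.
t1's domain is down to {Wed}, so t1 = Wed. Eliminate Wed elsewhere: t3.
t2 has just one choice, so t2 = Sun.
t3 has just one choice, so t3 = Thu.

t1=Wed, t2=Sun, t3=Thu, t4=Sat, t5=Tue, t6=Fri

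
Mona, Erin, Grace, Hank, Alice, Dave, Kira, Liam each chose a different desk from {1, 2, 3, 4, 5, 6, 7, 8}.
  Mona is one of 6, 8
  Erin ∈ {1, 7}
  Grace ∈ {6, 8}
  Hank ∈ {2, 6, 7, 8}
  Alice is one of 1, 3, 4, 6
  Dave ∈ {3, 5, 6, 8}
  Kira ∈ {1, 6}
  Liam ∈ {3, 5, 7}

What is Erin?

7

The 8 variables together cover exactly {1, 2, 3, 4, 5, 6, 7, 8} — 8 values for 8 variables — and 2 appears only in Hank's list, so Hank = 2.
The 7 still-open variables together cover exactly {1, 3, 4, 5, 6, 7, 8} — 7 values for 7 variables — and 4 appears only in Alice's list, so Alice = 4.
Mona and Grace share exactly the 2 values {6, 8}; by pigeonhole those values go to them, so strike 6, 8 from Dave, Kira.
Kira must be 1 (only option left). Eliminate 1 elsewhere: Erin.
So Erin = 7.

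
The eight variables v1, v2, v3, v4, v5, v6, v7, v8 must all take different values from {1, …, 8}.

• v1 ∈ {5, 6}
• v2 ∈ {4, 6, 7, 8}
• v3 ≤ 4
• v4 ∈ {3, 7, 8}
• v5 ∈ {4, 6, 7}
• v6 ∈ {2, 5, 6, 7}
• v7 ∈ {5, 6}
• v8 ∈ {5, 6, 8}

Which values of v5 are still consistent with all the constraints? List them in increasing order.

4, 7

The 8 variables draw from only 8 values {1, 2, 3, 4, 5, 6, 7, 8}, so each is used; only v3 can be 1, hence v3 = 1.
Among the 7 still-open variables, 2 fits only v6 (and all 7 values in {2, 3, 4, 5, 6, 7, 8} must be used), so v6 = 2.
The 6 still-open variables draw from only 6 values {3, 4, 5, 6, 7, 8}, so each is used; only v4 can be 3, hence v4 = 3.
v1 and v7 share exactly the 2 values {5, 6}; by pigeonhole those values go to them, so strike 5, 6 from v2, v5, v8.
v8 must be 8 (only option left). Remove 8 from v2.
No further eliminations apply; v5 can still be any of 4, 7.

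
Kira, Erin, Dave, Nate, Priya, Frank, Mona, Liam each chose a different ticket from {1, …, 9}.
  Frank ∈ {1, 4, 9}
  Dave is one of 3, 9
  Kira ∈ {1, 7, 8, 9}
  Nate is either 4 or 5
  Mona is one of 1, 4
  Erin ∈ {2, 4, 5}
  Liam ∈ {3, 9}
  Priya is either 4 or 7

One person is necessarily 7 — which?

The 8 variables together cover exactly {1, 2, 3, 4, 5, 7, 8, 9} — 8 values for 8 variables — and 2 appears only in Erin's list, so Erin = 2.
The 7 still-open variables draw from only 7 values {1, 3, 4, 5, 7, 8, 9}, so each is used; only Nate can be 5, hence Nate = 5.
Among the 6 still-open variables, 8 fits only Kira (and all 6 values in {1, 3, 4, 7, 8, 9} must be used), so Kira = 8.
The 5 still-open variables together cover exactly {1, 3, 4, 7, 9} — 5 values for 5 variables — and 7 appears only in Priya's list, so Priya = 7.

Priya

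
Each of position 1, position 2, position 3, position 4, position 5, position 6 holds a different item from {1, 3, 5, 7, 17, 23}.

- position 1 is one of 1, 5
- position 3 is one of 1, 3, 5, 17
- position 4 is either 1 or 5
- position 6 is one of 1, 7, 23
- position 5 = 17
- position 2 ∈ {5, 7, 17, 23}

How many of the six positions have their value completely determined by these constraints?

2

position 5's domain is down to {17}, so position 5 = 17. Strike 17 from position 2, position 3.
The 5 still-open variables together cover exactly {1, 3, 5, 7, 23} — 5 values for 5 variables — and 3 appears only in position 3's list, so position 3 = 3.
position 1 and position 4 between them cover only {1, 5} — a naked pair. Remove those values from position 2, position 6.
Determined: position 3=3, position 5=17. The other positions each still have more than one consistent value. That makes 2.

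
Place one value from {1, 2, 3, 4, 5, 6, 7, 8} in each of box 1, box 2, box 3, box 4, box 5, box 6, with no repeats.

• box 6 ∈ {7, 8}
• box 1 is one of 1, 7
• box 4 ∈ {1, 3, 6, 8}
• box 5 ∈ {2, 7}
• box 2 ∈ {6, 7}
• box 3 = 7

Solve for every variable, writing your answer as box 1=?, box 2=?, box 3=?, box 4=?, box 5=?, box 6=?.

box 1=1, box 2=6, box 3=7, box 4=3, box 5=2, box 6=8

box 3 must be 7 (only option left). So box 1, box 2, box 5, box 6 can't be 7.
box 5's domain is down to {2}, so box 5 = 2.
box 6 must be 8 (only option left). Eliminate 8 elsewhere: box 4.
That leaves box 1 = 1. So box 4 can't be 1.
box 2 must be 6 (only option left). Eliminate 6 elsewhere: box 4.
box 4 must be 3 (only option left).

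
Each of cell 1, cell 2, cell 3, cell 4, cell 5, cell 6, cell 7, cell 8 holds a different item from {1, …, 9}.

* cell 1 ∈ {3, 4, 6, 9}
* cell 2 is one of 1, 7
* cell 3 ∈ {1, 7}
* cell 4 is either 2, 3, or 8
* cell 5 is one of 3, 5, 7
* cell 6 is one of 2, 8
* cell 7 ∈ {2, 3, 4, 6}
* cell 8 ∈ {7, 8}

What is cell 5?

5

The 2 variables cell 2 and cell 3 are confined to {1, 7}, which locks those values in; drop them from cell 5, cell 8.
cell 8 has just one choice, so cell 8 = 8. So cell 4, cell 6 can't be 8.
That leaves cell 6 = 2. So cell 4, cell 7 can't be 2.
cell 4's domain is down to {3}, so cell 4 = 3. Strike 3 from cell 1, cell 5, cell 7.
So cell 5 = 5.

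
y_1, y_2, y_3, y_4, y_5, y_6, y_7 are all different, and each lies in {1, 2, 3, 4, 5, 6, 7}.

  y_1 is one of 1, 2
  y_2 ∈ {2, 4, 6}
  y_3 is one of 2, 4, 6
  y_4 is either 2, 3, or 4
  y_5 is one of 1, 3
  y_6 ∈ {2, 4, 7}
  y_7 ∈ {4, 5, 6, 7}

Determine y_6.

The 7 variables draw from only 7 values {1, 2, 3, 4, 5, 6, 7}, so each is used; only y_7 can be 5, hence y_7 = 5.
The 6 still-open variables together cover exactly {1, 2, 3, 4, 6, 7} — 6 values for 6 variables — and 7 appears only in y_6's list, so y_6 = 7.

7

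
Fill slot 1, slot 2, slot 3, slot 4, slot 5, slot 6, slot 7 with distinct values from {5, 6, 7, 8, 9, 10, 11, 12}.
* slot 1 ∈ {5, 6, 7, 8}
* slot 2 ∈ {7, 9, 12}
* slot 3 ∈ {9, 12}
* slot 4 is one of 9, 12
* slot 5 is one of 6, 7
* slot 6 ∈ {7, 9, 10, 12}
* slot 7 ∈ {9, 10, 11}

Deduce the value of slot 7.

slot 3 and slot 4 share exactly the 2 values {9, 12}; by pigeonhole those values go to them, so strike 9, 12 from slot 2, slot 6, slot 7.
That leaves slot 2 = 7. Strike 7 from slot 1, slot 5, slot 6.
slot 5 must be 6 (only option left). Strike 6 from slot 1.
That leaves slot 6 = 10. Eliminate 10 elsewhere: slot 7.
So slot 7 = 11.

11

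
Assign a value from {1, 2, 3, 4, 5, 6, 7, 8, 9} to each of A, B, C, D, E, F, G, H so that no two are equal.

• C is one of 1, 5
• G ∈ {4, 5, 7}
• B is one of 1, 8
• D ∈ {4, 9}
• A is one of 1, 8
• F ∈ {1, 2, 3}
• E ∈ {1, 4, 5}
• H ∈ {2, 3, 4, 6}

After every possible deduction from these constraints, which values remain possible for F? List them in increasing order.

A and B share exactly the 2 values {1, 8}; by pigeonhole those values go to them, so strike 1, 8 from C, E, F.
That leaves C = 5. So E, G can't be 5.
E has just one choice, so E = 4. Remove 4 from D, G, H.
G's domain is down to {7}, so G = 7.
That leaves D = 9.
No further eliminations apply; F can still be any of 2, 3.

2, 3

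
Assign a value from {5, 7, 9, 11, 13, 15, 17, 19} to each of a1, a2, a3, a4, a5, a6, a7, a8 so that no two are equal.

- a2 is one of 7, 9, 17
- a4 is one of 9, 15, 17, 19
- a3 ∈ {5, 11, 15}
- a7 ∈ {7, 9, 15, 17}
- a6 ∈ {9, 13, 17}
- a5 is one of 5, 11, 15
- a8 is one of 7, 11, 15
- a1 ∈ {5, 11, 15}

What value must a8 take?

Among the 8 variables, 13 fits only a6 (and all 8 values in {5, 7, 9, 11, 13, 15, 17, 19} must be used), so a6 = 13.
The 7 still-open variables together cover exactly {5, 7, 9, 11, 15, 17, 19} — 7 values for 7 variables — and 19 appears only in a4's list, so a4 = 19.
a1, a3, a5 share exactly the 3 values {5, 11, 15}; by pigeonhole those values go to them, so strike 5, 11, 15 from a7, a8.
So a8 = 7.

7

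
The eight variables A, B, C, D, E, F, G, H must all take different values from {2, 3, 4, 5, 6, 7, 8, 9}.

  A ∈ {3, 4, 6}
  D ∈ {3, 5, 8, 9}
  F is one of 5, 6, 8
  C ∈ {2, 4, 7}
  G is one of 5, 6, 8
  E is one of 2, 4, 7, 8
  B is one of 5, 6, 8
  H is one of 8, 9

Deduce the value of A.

4

B, F, G share exactly the 3 values {5, 6, 8}; by pigeonhole those values go to them, so strike 5, 6, 8 from A, D, E, H.
That leaves H = 9. Remove 9 from D.
D's domain is down to {3}, so D = 3. Eliminate 3 elsewhere: A.
So A = 4.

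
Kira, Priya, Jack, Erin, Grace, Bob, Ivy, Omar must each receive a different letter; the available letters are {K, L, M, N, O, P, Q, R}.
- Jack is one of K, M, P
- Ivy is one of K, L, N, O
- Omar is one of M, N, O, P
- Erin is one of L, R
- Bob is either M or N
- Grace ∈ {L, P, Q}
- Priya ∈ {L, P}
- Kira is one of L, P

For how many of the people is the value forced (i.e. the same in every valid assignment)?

2

The 8 variables together cover exactly {K, L, M, N, O, P, Q, R} — 8 values for 8 variables — and Q appears only in Grace's list, so Grace = Q.
The 7 still-open variables together cover exactly {K, L, M, N, O, P, R} — 7 values for 7 variables — and R appears only in Erin's list, so Erin = R.
Kira and Priya between them cover only {L, P} — a naked pair. Remove those values from Jack, Ivy, Omar.
Determined: Erin=R, Grace=Q. The other people each still have more than one consistent value. That makes 2.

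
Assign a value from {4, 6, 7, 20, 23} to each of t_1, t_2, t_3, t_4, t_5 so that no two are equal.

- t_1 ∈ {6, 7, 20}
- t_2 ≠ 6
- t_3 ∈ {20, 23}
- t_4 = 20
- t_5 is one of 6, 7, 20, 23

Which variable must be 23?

t_4 must be 20 (only option left). So t_1, t_2, t_3, t_5 can't be 20.
So 23 goes to t_3.

t_3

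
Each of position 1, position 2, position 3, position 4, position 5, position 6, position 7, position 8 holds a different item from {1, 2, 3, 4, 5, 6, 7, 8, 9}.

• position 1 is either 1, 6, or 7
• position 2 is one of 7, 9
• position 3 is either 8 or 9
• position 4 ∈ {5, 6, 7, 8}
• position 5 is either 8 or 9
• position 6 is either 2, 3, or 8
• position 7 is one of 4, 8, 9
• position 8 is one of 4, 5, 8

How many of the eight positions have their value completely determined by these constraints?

position 3 and position 5 between them cover only {8, 9} — a naked pair. Remove those values from position 2, position 4, position 6, position 7, position 8.
That leaves position 2 = 7. Strike 7 from position 1, position 4.
That leaves position 7 = 4. So position 8 can't be 4.
position 8 must be 5 (only option left). So position 4 can't be 5.
position 4 must be 6 (only option left). So position 1 can't be 6.
position 1 must be 1 (only option left).
Determined: position 1=1, position 2=7, position 4=6, position 7=4, position 8=5. The other positions each still have more than one consistent value. That makes 5.

5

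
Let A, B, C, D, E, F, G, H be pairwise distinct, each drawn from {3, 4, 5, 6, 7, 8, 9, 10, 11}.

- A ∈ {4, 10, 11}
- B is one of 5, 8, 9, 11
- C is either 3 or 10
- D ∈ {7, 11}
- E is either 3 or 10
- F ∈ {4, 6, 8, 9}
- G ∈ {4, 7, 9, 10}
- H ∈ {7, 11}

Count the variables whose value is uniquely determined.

The 2 variables C and E are confined to {3, 10}, which locks those values in; drop them from A, G.
The 2 variables D and H are confined to {7, 11}, which locks those values in; drop them from A, B, G.
A must be 4 (only option left). Remove 4 from F, G.
G's domain is down to {9}, so G = 9. Eliminate 9 elsewhere: B, F.
Determined: A=4, G=9. The other variables each still have more than one consistent value. That makes 2.

2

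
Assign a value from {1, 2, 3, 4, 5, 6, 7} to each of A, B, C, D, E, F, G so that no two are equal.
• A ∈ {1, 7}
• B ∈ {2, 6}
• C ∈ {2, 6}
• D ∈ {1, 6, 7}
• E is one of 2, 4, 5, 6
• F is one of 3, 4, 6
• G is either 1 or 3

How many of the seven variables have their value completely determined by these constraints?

The 7 variables draw from only 7 values {1, 2, 3, 4, 5, 6, 7}, so each is used; only E can be 5, hence E = 5.
The 6 still-open variables together cover exactly {1, 2, 3, 4, 6, 7} — 6 values for 6 variables — and 4 appears only in F's list, so F = 4.
The 5 still-open variables together cover exactly {1, 2, 3, 6, 7} — 5 values for 5 variables — and 3 appears only in G's list, so G = 3.
B and C share exactly the 2 values {2, 6}; by pigeonhole those values go to them, so strike 2, 6 from D.
Determined: E=5, F=4, G=3. The other variables each still have more than one consistent value. That makes 3.

3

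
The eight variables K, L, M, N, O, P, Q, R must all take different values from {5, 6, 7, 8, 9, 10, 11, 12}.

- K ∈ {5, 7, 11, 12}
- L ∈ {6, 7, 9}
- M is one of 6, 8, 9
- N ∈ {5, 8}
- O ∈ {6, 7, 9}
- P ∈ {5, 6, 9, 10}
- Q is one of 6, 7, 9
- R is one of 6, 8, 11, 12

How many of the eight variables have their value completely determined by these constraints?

3

The 8 variables together cover exactly {5, 6, 7, 8, 9, 10, 11, 12} — 8 values for 8 variables — and 10 appears only in P's list, so P = 10.
The 3 variables L, O, Q are confined to {6, 7, 9}, which locks those values in; drop them from K, M, R.
That leaves M = 8. Eliminate 8 elsewhere: N, R.
N has just one choice, so N = 5. Eliminate 5 elsewhere: K.
Determined: M=8, N=5, P=10. The other variables each still have more than one consistent value. That makes 3.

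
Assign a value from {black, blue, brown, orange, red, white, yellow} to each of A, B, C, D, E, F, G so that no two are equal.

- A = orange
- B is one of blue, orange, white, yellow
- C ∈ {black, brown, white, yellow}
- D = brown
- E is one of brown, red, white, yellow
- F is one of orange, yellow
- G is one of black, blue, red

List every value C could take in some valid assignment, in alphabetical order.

A's domain is down to {orange}, so A = orange. Remove orange from B, F.
D's domain is down to {brown}, so D = brown. Remove brown from C, E.
That leaves F = yellow. So B, C, E can't be yellow.
No further eliminations apply; C can still be any of black, white.

black, white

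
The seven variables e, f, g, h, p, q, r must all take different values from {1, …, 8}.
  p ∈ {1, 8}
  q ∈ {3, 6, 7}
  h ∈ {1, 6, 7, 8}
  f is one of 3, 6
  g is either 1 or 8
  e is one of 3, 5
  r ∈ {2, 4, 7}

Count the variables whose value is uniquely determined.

1

g and p share exactly the 2 values {1, 8}; by pigeonhole those values go to them, so strike 1, 8 from h.
f, h, q share exactly the 3 values {3, 6, 7}; by pigeonhole those values go to them, so strike 3, 6, 7 from e, r.
e's domain is down to {5}, so e = 5.
Determined: e=5. The other variables each still have more than one consistent value. That makes 1.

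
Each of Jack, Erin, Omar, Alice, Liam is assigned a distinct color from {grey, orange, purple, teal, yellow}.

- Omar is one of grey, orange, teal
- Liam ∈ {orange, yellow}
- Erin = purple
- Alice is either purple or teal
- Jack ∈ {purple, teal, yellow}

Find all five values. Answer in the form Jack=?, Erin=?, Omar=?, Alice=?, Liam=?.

Jack=yellow, Erin=purple, Omar=grey, Alice=teal, Liam=orange

Erin must be purple (only option left). So Jack, Alice can't be purple.
Alice has just one choice, so Alice = teal. Eliminate teal elsewhere: Jack, Omar.
Jack must be yellow (only option left). Eliminate yellow elsewhere: Liam.
Liam has just one choice, so Liam = orange. Strike orange from Omar.
Omar has just one choice, so Omar = grey.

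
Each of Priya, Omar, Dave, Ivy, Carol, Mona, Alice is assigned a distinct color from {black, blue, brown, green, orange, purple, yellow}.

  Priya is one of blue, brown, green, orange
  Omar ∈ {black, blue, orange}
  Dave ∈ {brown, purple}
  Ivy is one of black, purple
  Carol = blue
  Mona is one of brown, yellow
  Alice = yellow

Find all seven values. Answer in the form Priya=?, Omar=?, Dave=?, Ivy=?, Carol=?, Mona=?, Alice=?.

Carol must be blue (only option left). So Priya, Omar can't be blue.
Alice has just one choice, so Alice = yellow. So Mona can't be yellow.
Mona must be brown (only option left). Eliminate brown elsewhere: Priya, Dave.
Dave's domain is down to {purple}, so Dave = purple. So Ivy can't be purple.
Ivy has just one choice, so Ivy = black. Remove black from Omar.
Omar must be orange (only option left). Remove orange from Priya.
Priya has just one choice, so Priya = green.

Priya=green, Omar=orange, Dave=purple, Ivy=black, Carol=blue, Mona=brown, Alice=yellow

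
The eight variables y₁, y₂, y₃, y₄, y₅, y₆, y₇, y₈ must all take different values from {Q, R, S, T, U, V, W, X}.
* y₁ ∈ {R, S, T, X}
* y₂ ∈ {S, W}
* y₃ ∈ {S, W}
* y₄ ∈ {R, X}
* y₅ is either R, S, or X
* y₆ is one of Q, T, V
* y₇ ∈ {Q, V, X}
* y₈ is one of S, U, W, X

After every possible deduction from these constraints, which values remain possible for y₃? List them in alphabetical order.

The 8 variables together cover exactly {Q, R, S, T, U, V, W, X} — 8 values for 8 variables — and U appears only in y₈'s list, so y₈ = U.
The 2 variables y₂ and y₃ are confined to {S, W}, which locks those values in; drop them from y₁, y₅.
y₄ and y₅ between them cover only {R, X} — a naked pair. Remove those values from y₁, y₇.
y₁ has just one choice, so y₁ = T. Remove T from y₆.
No further eliminations apply; y₃ can still be any of S, W.

S, W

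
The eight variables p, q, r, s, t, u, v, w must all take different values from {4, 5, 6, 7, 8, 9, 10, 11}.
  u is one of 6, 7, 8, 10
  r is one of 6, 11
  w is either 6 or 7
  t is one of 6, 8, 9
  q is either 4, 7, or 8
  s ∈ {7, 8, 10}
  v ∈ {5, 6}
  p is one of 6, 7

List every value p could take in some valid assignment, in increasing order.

6, 7

The 8 variables together cover exactly {4, 5, 6, 7, 8, 9, 10, 11} — 8 values for 8 variables — and 4 appears only in q's list, so q = 4.
Among the 7 still-open variables, 5 fits only v (and all 7 values in {5, 6, 7, 8, 9, 10, 11} must be used), so v = 5.
The 6 still-open variables draw from only 6 values {6, 7, 8, 9, 10, 11}, so each is used; only t can be 9, hence t = 9.
Among the 5 still-open variables, 11 fits only r (and all 5 values in {6, 7, 8, 10, 11} must be used), so r = 11.
p and w between them cover only {6, 7} — a naked pair. Remove those values from s, u.
No further eliminations apply; p can still be any of 6, 7.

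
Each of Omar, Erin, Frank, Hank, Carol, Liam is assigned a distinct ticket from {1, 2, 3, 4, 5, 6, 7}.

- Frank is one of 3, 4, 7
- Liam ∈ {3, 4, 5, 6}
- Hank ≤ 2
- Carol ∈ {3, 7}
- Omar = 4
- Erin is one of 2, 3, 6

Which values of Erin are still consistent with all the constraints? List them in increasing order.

Omar's domain is down to {4}, so Omar = 4. Remove 4 from Frank, Liam.
Frank and Carol share exactly the 2 values {3, 7}; by pigeonhole those values go to them, so strike 3, 7 from Erin, Liam.
No further eliminations apply; Erin can still be any of 2, 6.

2, 6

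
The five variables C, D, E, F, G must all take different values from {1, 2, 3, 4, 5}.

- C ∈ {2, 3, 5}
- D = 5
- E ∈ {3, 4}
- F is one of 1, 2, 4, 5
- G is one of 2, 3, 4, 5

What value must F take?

D must be 5 (only option left). Eliminate 5 elsewhere: C, F, G.
The 4 still-open variables draw from only 4 values {1, 2, 3, 4}, so each is used; only F can be 1, hence F = 1.

1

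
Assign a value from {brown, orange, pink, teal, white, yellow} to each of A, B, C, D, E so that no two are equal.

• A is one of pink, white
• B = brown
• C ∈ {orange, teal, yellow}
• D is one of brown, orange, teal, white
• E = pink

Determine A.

white

B has just one choice, so B = brown. Remove brown from D.
E must be pink (only option left). Strike pink from A.
So A = white.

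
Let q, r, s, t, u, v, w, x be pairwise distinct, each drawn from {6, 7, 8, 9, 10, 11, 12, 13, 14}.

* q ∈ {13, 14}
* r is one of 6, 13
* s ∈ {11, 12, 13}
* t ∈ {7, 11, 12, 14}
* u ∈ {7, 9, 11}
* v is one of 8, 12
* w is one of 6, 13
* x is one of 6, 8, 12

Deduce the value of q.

14

The 8 variables together cover exactly {6, 7, 8, 9, 11, 12, 13, 14} — 8 values for 8 variables — and 9 appears only in u's list, so u = 9.
Among the 7 still-open variables, 7 fits only t (and all 7 values in {6, 7, 8, 11, 12, 13, 14} must be used), so t = 7.
The 6 still-open variables together cover exactly {6, 8, 11, 12, 13, 14} — 6 values for 6 variables — and 11 appears only in s's list, so s = 11.
The 5 still-open variables together cover exactly {6, 8, 12, 13, 14} — 5 values for 5 variables — and 14 appears only in q's list, so q = 14.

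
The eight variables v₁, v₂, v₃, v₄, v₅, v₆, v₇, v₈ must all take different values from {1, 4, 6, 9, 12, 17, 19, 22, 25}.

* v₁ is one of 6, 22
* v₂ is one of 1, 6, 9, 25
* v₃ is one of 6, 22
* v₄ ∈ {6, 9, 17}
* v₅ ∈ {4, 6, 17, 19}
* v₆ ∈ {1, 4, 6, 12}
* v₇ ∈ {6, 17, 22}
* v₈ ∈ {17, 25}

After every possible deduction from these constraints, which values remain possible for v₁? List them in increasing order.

6, 22

v₁ and v₃ share exactly the 2 values {6, 22}; by pigeonhole those values go to them, so strike 6, 22 from v₂, v₄, v₅, v₆, v₇.
That leaves v₇ = 17. Remove 17 from v₄, v₅, v₈.
v₈ has just one choice, so v₈ = 25. Eliminate 25 elsewhere: v₂.
v₄ has just one choice, so v₄ = 9. Remove 9 from v₂.
v₂ must be 1 (only option left). Remove 1 from v₆.
No further eliminations apply; v₁ can still be any of 6, 22.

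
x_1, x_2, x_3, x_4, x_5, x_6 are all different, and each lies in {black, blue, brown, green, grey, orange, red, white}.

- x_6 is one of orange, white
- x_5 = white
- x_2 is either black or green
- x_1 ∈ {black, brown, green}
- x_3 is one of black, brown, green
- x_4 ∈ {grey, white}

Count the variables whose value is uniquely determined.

x_5 must be white (only option left). Remove white from x_4, x_6.
That leaves x_6 = orange.
x_4 has just one choice, so x_4 = grey.
Determined: x_4=grey, x_5=white, x_6=orange. The other variables each still have more than one consistent value. That makes 3.

3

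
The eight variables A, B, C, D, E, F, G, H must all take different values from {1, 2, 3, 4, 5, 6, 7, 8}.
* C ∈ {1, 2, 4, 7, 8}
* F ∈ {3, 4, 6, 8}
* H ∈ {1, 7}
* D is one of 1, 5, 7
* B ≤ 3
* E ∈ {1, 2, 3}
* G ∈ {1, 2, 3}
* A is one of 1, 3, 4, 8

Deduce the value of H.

The 8 variables together cover exactly {1, 2, 3, 4, 5, 6, 7, 8} — 8 values for 8 variables — and 5 appears only in D's list, so D = 5.
Among the 7 still-open variables, 6 fits only F (and all 7 values in {1, 2, 3, 4, 6, 7, 8} must be used), so F = 6.
B, E, G between them cover only {1, 2, 3} — a naked triple. Remove those values from A, C, H.
So H = 7.

7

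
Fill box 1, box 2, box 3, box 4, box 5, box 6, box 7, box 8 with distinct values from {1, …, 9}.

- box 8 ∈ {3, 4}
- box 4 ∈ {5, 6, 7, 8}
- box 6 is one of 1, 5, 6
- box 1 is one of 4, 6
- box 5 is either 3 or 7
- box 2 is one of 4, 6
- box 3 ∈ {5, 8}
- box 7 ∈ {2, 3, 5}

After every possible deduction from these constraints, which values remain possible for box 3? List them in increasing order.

5, 8

The 8 variables draw from only 8 values {1, 2, 3, 4, 5, 6, 7, 8}, so each is used; only box 6 can be 1, hence box 6 = 1.
Among the 7 still-open variables, 2 fits only box 7 (and all 7 values in {2, 3, 4, 5, 6, 7, 8} must be used), so box 7 = 2.
The 2 variables box 1 and box 2 are confined to {4, 6}, which locks those values in; drop them from box 4, box 8.
box 8 must be 3 (only option left). So box 5 can't be 3.
box 5 must be 7 (only option left). Remove 7 from box 4.
No further eliminations apply; box 3 can still be any of 5, 8.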